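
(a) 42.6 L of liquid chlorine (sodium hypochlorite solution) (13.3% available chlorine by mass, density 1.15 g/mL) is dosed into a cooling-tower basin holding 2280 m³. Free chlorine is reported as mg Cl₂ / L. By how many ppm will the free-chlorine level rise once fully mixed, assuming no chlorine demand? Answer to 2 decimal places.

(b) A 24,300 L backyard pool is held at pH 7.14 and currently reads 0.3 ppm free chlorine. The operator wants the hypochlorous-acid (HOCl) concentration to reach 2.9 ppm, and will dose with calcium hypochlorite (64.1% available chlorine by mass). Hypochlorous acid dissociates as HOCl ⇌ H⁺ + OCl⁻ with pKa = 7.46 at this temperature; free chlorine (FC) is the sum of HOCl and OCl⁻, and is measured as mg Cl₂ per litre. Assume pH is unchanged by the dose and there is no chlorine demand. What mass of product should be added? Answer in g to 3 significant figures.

(a) 2.86 ppm; (b) 151 g

(a) Volume: 2280 m³ = 2,280,000 L.
(a) Mass of solution: 42.6 L × 1000 mL/L × 1.15 g/mL = 48,990 g.
(a) Available chlorine delivered: 48,990 g × 0.133 = 6516 g as Cl₂.
(a) Concentration rise: 6516 g / 2,280,000 L = 2.858 mg/L = 2.86 ppm.

(b) [OCl⁻]/[HOCl] = 10^(pH − pKa) = 10^(7.14 − 7.46) = 0.4786; fraction as HOCl = 1/(1 + 0.4786) = 0.6763.
(b) Free chlorine required for 2.9 ppm HOCl: 2.9 / 0.6763 = 4.288 ppm.
(b) FC to add: 4.288 − 0.3 = 3.988 mg/L as Cl₂.
(b) Cl₂ equivalent: 3.988 mg/L × 24,300 L = 96.91 g.
(b) Product at 64.1% available Cl: 96.91 / 0.641 = 151.2 g.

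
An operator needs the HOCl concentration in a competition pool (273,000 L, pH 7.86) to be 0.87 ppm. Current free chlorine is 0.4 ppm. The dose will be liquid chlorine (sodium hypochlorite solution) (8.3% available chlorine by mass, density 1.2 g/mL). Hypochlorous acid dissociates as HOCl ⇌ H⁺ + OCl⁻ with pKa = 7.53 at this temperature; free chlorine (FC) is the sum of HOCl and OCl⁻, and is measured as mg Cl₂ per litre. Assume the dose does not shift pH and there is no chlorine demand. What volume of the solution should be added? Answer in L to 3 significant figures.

6.39 L

[OCl⁻]/[HOCl] = 10^(pH − pKa) = 10^(7.86 − 7.53) = 2.138; fraction as HOCl = 1/(1 + 2.138) = 0.3187.
Free chlorine required for 0.87 ppm HOCl: 0.87 / 0.3187 = 2.73 ppm.
FC to add: 2.73 − 0.4 = 2.33 mg/L as Cl₂.
Cl₂ equivalent: 2.33 mg/L × 273,000 L = 636.1 g.
Product at 8.3% available Cl: 636.1 / 0.083 = 7664 g.
Volume: 7664 g ÷ 1.2 g/mL = 6387 mL.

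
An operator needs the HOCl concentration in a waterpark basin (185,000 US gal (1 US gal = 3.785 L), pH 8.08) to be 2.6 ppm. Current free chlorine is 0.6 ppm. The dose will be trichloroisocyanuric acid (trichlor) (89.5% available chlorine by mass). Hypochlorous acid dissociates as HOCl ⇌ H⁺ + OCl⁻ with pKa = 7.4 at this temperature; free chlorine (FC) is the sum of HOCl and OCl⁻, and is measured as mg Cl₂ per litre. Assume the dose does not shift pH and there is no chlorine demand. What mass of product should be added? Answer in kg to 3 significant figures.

11.3 kg

Volume: 185,000 US gal × 3.785 L/gal = 700,225 L.
[OCl⁻]/[HOCl] = 10^(pH − pKa) = 10^(8.08 − 7.4) = 4.786; fraction as HOCl = 1/(1 + 4.786) = 0.1728.
Free chlorine required for 2.6 ppm HOCl: 2.6 / 0.1728 = 15.04 ppm.
FC to add: 15.04 − 0.6 = 14.44 mg/L as Cl₂.
Cl₂ equivalent: 14.44 mg/L × 700,225 L = 10,110 g.
Product at 89.5% available Cl: 10,110 / 0.895 = 11,300 g.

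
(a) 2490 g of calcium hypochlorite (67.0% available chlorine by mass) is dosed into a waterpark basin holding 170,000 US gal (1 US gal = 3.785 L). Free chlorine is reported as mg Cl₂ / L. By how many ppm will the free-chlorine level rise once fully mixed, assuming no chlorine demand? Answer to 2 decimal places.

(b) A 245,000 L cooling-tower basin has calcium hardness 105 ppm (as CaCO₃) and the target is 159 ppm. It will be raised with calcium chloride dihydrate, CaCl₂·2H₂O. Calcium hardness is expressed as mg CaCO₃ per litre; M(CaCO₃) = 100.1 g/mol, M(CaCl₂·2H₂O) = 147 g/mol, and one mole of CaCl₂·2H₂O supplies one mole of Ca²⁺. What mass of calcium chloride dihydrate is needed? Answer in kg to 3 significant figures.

(a) Volume: 170,000 US gal × 3.785 L/gal = 643,450 L.
(a) Available chlorine delivered: 2490 g × 0.67 = 1668 g as Cl₂.
(a) Concentration rise: 1668 g / 643,450 L = 2.593 mg/L = 2.59 ppm.

(b) Hardness to add: (159 − 105) = 54 mg/L as CaCO₃ × 245,000 L = 13,230 g as CaCO₃.
(b) Moles of Ca²⁺ (1 mol Ca²⁺ ≡ 1 mol CaCO₃): 13,230 / 100.1 g/mol = 132.2 mol.
(b) Mass of CaCl₂·2H₂O: 132.2 × 147 = 19,430 g.

(a) 2.59 ppm; (b) 19.4 kg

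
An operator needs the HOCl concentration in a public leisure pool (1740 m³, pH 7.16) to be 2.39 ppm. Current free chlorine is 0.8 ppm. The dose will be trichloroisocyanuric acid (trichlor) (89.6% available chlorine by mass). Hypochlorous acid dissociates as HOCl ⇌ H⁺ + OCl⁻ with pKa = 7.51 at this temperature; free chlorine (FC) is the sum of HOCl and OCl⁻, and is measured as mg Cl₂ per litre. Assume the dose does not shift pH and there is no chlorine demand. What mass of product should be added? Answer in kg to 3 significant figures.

Volume: 1740 m³ = 1,740,000 L.
[OCl⁻]/[HOCl] = 10^(pH − pKa) = 10^(7.16 − 7.51) = 0.4467; fraction as HOCl = 1/(1 + 0.4467) = 0.6912.
Free chlorine required for 2.39 ppm HOCl: 2.39 / 0.6912 = 3.458 ppm.
FC to add: 3.458 − 0.8 = 2.658 mg/L as Cl₂.
Cl₂ equivalent: 2.658 mg/L × 1,740,000 L = 4624 g.
Product at 89.6% available Cl: 4624 / 0.896 = 5161 g.

5.16 kg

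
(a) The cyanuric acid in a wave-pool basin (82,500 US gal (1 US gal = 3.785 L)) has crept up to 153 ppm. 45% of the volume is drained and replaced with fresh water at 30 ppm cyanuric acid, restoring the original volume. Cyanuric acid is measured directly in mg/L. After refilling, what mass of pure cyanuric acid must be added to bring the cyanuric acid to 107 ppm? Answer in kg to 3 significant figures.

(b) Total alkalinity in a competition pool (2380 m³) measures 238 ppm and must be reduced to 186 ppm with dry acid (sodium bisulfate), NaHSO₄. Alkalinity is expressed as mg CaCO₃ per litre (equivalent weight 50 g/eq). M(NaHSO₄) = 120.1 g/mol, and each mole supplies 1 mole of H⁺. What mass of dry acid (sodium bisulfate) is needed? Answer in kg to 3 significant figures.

(a) Volume: 82,500 US gal × 3.785 L/gal = 312,262 L.
(a) After draining 45% and refilling: 153 × 0.55 + 30 × 0.45 = 97.65 ppm.
(a) Deficit to target: 107 − 97.65 = 9.35 mg/L.
(a) Mass: 9.35 mg/L × 312,262 L = 2920 g cyanuric acid.

(b) Volume: 2380 m³ = 2,380,000 L.
(b) Alkalinity to neutralize: (238 − 186) = 52 mg/L as CaCO₃ × 2,380,000 L = 123,800 g as CaCO₃.
(b) Equivalents of H⁺ required: 123,800 ÷ 50 g/eq = 2475 eq = 2475 mol NaHSO₄.
(b) Mass of NaHSO₄: 2475 × 120.1 = 297,300 g.

(a) 2.92 kg; (b) 297 kg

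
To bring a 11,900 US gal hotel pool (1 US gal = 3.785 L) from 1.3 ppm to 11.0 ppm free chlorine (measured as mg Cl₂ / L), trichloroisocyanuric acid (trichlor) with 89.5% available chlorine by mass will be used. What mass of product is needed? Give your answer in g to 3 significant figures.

488 g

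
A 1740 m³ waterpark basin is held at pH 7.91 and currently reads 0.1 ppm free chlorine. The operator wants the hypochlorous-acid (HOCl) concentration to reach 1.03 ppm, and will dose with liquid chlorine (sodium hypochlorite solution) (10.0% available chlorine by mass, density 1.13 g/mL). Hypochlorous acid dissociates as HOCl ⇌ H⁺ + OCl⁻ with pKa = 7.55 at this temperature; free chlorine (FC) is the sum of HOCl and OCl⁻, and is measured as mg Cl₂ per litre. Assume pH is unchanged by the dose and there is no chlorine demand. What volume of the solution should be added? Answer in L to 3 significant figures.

50.7 L

Volume: 1740 m³ = 1,740,000 L.
[OCl⁻]/[HOCl] = 10^(pH − pKa) = 10^(7.91 − 7.55) = 2.291; fraction as HOCl = 1/(1 + 2.291) = 0.3039.
Free chlorine required for 1.03 ppm HOCl: 1.03 / 0.3039 = 3.39 ppm.
FC to add: 3.39 − 0.1 = 3.29 mg/L as Cl₂.
Cl₂ equivalent: 3.29 mg/L × 1,740,000 L = 5724 g.
Product at 10.0% available Cl: 5724 / 0.1 = 57,240 g.
Volume: 57,240 g ÷ 1.13 g/mL = 50,650 mL.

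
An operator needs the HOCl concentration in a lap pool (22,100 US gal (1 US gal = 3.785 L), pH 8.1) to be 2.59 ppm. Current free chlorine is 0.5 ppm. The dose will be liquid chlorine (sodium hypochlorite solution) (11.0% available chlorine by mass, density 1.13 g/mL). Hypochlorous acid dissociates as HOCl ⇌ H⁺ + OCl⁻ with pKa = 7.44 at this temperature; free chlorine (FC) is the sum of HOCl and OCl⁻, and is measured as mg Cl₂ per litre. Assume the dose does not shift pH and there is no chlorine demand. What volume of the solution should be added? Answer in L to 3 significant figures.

Volume: 22,100 US gal × 3.785 L/gal = 83,648 L.
[OCl⁻]/[HOCl] = 10^(pH − pKa) = 10^(8.1 − 7.44) = 4.571; fraction as HOCl = 1/(1 + 4.571) = 0.1795.
Free chlorine required for 2.59 ppm HOCl: 2.59 / 0.1795 = 14.43 ppm.
FC to add: 14.43 − 0.5 = 13.93 mg/L as Cl₂.
Cl₂ equivalent: 13.93 mg/L × 83,648 L = 1165 g.
Product at 11.0% available Cl: 1165 / 0.11 = 10,590 g.
Volume: 10,590 g ÷ 1.13 g/mL = 9373 mL.

9.37 L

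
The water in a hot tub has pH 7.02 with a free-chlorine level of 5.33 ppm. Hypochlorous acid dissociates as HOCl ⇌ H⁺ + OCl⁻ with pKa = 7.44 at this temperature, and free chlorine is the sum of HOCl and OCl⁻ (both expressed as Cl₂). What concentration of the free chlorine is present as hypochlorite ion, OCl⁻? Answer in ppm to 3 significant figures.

1.47 ppm

[OCl⁻]/[HOCl] = 10^(pH − pKa) = 10^(7.02 − 7.44) = 10^-0.42 = 0.3802.
Fraction as HOCl = 1 / (1 + 0.3802) = 0.7245.
OCl⁻ = (1 − 0.7245) × 5.33 ppm = 1.468 ppm.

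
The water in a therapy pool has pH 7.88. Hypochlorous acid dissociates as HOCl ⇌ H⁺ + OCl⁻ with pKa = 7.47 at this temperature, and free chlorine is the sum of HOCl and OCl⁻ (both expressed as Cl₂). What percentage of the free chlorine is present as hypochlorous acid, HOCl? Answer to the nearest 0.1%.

[OCl⁻]/[HOCl] = 10^(pH − pKa) = 10^(7.88 − 7.47) = 10^0.41 = 2.57.
Fraction as HOCl = 1 / (1 + 2.57) = 0.2801.

28.0%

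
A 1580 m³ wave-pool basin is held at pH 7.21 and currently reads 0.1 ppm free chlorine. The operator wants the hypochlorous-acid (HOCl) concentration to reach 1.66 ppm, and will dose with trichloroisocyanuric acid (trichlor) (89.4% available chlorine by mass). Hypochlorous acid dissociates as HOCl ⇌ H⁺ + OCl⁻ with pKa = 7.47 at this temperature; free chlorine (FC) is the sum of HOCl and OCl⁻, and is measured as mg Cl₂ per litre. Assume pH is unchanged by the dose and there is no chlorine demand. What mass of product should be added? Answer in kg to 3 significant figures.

4.37 kg

Volume: 1580 m³ = 1,580,000 L.
[OCl⁻]/[HOCl] = 10^(pH − pKa) = 10^(7.21 − 7.47) = 0.5495; fraction as HOCl = 1/(1 + 0.5495) = 0.6454.
Free chlorine required for 1.66 ppm HOCl: 1.66 / 0.6454 = 2.572 ppm.
FC to add: 2.572 − 0.1 = 2.472 mg/L as Cl₂.
Cl₂ equivalent: 2.472 mg/L × 1,580,000 L = 3906 g.
Product at 89.4% available Cl: 3906 / 0.894 = 4369 g.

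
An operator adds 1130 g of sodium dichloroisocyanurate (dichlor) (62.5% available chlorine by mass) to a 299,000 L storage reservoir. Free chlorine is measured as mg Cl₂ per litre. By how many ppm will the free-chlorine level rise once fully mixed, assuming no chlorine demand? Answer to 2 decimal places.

Available chlorine delivered: 1130 g × 0.625 = 706.2 g as Cl₂.
Concentration rise: 706.2 g / 299,000 L = 2.362 mg/L = 2.36 ppm.

2.36 ppm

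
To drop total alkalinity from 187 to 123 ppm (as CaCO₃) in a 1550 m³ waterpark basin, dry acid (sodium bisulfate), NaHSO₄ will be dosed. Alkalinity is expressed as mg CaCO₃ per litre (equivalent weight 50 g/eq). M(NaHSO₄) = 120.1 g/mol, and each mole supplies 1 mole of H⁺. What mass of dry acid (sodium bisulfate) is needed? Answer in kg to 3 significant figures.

238 kg

Volume: 1550 m³ = 1,550,000 L.
Alkalinity to neutralize: (187 − 123) = 64 mg/L as CaCO₃ × 1,550,000 L = 99,200 g as CaCO₃.
Equivalents of H⁺ required: 99,200 ÷ 50 g/eq = 1984 eq = 1984 mol NaHSO₄.
Mass of NaHSO₄: 1984 × 120.1 = 238,300 g.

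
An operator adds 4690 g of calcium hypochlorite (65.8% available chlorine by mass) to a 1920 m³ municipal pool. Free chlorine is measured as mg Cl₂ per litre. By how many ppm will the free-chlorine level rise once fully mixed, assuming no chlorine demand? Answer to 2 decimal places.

Volume: 1920 m³ = 1,920,000 L.
Available chlorine delivered: 4690 g × 0.658 = 3086 g as Cl₂.
Concentration rise: 3086 g / 1,920,000 L = 1.607 mg/L = 1.61 ppm.

1.61 ppm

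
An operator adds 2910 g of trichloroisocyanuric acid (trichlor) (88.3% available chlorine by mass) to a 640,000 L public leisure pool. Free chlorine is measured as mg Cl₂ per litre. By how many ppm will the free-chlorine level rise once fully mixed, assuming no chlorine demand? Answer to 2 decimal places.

Available chlorine delivered: 2910 g × 0.883 = 2570 g as Cl₂.
Concentration rise: 2570 g / 640,000 L = 4.015 mg/L = 4.01 ppm.

4.01 ppm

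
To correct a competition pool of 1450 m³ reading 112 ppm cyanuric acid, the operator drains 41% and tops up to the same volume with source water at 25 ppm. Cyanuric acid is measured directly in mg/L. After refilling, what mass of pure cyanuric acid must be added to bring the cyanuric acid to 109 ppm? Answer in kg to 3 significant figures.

47.4 kg

Volume: 1450 m³ = 1,450,000 L.
After draining 41% and refilling: 112 × 0.59 + 25 × 0.41 = 76.33 ppm.
Deficit to target: 109 − 76.33 = 32.67 mg/L.
Mass: 32.67 mg/L × 1,450,000 L = 47,370 g cyanuric acid.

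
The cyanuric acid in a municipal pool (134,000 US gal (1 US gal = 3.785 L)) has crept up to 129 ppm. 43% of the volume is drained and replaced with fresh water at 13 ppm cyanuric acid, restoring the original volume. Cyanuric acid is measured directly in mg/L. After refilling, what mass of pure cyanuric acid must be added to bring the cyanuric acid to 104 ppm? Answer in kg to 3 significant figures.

12.6 kg

Volume: 134,000 US gal × 3.785 L/gal = 507,190 L.
After draining 43% and refilling: 129 × 0.57 + 13 × 0.43 = 79.12 ppm.
Deficit to target: 104 − 79.12 = 24.88 mg/L.
Mass: 24.88 mg/L × 507,190 L = 12,620 g cyanuric acid.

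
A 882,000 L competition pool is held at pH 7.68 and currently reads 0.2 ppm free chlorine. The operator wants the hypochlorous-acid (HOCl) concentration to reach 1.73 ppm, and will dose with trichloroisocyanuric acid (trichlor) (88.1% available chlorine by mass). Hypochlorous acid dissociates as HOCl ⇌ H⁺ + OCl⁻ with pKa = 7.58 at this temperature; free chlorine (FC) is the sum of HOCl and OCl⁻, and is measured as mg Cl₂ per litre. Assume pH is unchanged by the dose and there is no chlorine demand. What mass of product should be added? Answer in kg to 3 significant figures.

3.71 kg

[OCl⁻]/[HOCl] = 10^(pH − pKa) = 10^(7.68 − 7.58) = 1.259; fraction as HOCl = 1/(1 + 1.259) = 0.4427.
Free chlorine required for 1.73 ppm HOCl: 1.73 / 0.4427 = 3.908 ppm.
FC to add: 3.908 − 0.2 = 3.708 mg/L as Cl₂.
Cl₂ equivalent: 3.708 mg/L × 882,000 L = 3270 g.
Product at 88.1% available Cl: 3270 / 0.881 = 3712 g.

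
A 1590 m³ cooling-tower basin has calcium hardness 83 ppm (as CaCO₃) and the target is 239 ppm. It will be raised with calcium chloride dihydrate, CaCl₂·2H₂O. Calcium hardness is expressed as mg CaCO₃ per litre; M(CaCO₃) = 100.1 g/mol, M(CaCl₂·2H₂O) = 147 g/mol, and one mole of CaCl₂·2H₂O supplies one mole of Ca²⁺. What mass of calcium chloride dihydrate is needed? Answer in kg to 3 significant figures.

Volume: 1590 m³ = 1,590,000 L.
Hardness to add: (239 − 83) = 156 mg/L as CaCO₃ × 1,590,000 L = 248,000 g as CaCO₃.
Moles of Ca²⁺ (1 mol Ca²⁺ ≡ 1 mol CaCO₃): 248,000 / 100.1 g/mol = 2478 mol.
Mass of CaCl₂·2H₂O: 2478 × 147 = 364,300 g.

364 kg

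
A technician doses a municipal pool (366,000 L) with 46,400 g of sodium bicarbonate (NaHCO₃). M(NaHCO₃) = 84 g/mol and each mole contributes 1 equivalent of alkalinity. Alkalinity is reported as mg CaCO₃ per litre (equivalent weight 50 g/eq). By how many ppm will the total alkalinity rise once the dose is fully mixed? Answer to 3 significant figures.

Moles of NaHCO₃: 46,400 g ÷ 84 g/mol = 552.4 mol → 552.4 eq of alkalinity.
As CaCO₃: 552.4 eq × 50 g/eq = 27,620 g.
Rise: 27,620 g / 366,000 L × 1000 = 75.46 mg/L.

75.5 ppm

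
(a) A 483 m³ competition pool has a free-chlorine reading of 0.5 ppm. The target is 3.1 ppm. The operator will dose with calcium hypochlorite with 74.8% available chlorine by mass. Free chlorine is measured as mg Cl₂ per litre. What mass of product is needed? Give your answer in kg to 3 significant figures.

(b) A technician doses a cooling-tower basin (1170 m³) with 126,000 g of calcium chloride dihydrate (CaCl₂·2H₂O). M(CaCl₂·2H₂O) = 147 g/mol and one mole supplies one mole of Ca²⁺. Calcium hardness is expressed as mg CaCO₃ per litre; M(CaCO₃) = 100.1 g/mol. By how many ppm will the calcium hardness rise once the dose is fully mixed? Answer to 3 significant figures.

(a) Volume: 483 m³ = 483,000 L.
(a) Chlorine deficit: 3.1 − 0.5 = 2.6 ppm = 2.6 mg/L as Cl₂.
(a) Cl₂ equivalent needed: 2.6 mg/L × 483,000 L = 1,256,000 mg = 1256 g.
(a) Product at 74.8% available chlorine: 1256 / 0.748 = 1679 g.

(b) Volume: 1170 m³ = 1,170,000 L.
(b) Moles of Ca²⁺: 126,000 g ÷ 147 g/mol = 857.1 mol.
(b) As CaCO₃: 857.1 mol × 100.1 g/mol = 85,800 g.
(b) Rise: 85,800 g / 1,170,000 L × 1000 = 73.33 mg/L.

(a) 1.68 kg; (b) 73.3 ppm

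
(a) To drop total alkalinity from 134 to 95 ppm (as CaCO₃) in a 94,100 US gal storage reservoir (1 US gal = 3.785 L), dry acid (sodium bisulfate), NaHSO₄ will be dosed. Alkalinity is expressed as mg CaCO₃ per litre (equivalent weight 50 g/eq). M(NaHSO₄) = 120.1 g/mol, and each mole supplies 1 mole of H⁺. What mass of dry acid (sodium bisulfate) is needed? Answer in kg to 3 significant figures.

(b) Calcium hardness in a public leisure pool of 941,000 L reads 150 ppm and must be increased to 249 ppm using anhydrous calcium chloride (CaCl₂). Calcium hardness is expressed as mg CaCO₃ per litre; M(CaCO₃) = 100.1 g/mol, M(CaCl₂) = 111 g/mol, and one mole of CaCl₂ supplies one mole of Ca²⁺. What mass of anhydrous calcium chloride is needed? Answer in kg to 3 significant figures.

(a) 33.4 kg; (b) 103 kg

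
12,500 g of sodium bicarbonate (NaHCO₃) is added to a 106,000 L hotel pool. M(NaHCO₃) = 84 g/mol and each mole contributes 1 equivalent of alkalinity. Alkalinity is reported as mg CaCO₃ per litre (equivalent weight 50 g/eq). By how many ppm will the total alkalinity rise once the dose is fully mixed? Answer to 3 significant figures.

Moles of NaHCO₃: 12,500 g ÷ 84 g/mol = 148.8 mol → 148.8 eq of alkalinity.
As CaCO₃: 148.8 eq × 50 g/eq = 7440 g.
Rise: 7440 g / 106,000 L × 1000 = 70.19 mg/L.

70.2 ppm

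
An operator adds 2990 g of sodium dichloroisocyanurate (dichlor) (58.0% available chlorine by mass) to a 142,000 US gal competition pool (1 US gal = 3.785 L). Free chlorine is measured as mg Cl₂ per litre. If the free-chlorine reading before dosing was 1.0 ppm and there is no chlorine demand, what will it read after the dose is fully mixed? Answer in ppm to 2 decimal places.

4.23 ppm

Volume: 142,000 US gal × 3.785 L/gal = 537,470 L.
Available chlorine delivered: 2990 g × 0.58 = 1734 g as Cl₂.
Concentration rise: 1734 g / 537,470 L = 3.227 mg/L = 3.23 ppm.
Final FC: 1.0 + 3.23 = 4.23 ppm.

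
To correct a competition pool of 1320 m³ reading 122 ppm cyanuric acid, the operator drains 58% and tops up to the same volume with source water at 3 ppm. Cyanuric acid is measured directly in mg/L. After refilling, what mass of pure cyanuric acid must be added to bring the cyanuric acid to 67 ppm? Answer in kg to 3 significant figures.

Volume: 1320 m³ = 1,320,000 L.
After draining 58% and refilling: 122 × 0.42 + 3 × 0.58 = 52.98 ppm.
Deficit to target: 67 − 52.98 = 14.02 mg/L.
Mass: 14.02 mg/L × 1,320,000 L = 18,510 g cyanuric acid.

18.5 kg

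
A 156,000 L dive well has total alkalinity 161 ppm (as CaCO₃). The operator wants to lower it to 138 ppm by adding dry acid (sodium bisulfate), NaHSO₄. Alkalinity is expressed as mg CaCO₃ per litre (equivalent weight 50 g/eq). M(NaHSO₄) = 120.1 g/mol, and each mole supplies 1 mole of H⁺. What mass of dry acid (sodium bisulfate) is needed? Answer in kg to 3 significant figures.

Alkalinity to neutralize: (161 − 138) = 23 mg/L as CaCO₃ × 156,000 L = 3588 g as CaCO₃.
Equivalents of H⁺ required: 3588 ÷ 50 g/eq = 71.76 eq = 71.76 mol NaHSO₄.
Mass of NaHSO₄: 71.76 × 120.1 = 8618 g.

8.62 kg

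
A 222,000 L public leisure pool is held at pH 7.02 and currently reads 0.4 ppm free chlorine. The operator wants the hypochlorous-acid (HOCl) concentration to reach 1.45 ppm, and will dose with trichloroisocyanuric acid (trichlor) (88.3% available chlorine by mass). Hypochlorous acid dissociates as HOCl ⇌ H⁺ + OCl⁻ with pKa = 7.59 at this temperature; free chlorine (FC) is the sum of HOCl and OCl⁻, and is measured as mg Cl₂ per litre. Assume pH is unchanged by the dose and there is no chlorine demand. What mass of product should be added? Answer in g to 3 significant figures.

362 g

[OCl⁻]/[HOCl] = 10^(pH − pKa) = 10^(7.02 − 7.59) = 0.2692; fraction as HOCl = 1/(1 + 0.2692) = 0.7879.
Free chlorine required for 1.45 ppm HOCl: 1.45 / 0.7879 = 1.84 ppm.
FC to add: 1.84 − 0.4 = 1.44 mg/L as Cl₂.
Cl₂ equivalent: 1.44 mg/L × 222,000 L = 319.7 g.
Product at 88.3% available Cl: 319.7 / 0.883 = 362.1 g.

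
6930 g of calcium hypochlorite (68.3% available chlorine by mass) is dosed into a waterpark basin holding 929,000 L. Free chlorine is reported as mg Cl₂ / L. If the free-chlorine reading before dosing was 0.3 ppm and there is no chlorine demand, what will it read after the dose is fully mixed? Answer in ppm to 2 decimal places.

5.39 ppm

Available chlorine delivered: 6930 g × 0.683 = 4733 g as Cl₂.
Concentration rise: 4733 g / 929,000 L = 5.095 mg/L = 5.09 ppm.
Final FC: 0.3 + 5.09 = 5.39 ppm.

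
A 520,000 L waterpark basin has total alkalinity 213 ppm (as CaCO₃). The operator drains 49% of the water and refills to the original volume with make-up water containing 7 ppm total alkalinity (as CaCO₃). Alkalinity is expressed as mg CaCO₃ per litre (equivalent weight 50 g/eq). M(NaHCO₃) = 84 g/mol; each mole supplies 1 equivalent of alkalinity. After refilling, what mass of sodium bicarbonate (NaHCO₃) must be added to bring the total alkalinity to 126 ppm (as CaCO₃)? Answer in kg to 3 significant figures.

After draining 49% and refilling: 213 × 0.51 + 7 × 0.49 = 112.06 ppm.
Deficit to target: 126 − 112.06 = 13.94 mg/L.
As CaCO₃: 13.94 mg/L × 520,000 L = 7249 g; ÷ 50 g/eq ÷ 1 = 145 mol NaHCO₃.
Mass: 145 × 84 = 12,180 g.

12.2 kg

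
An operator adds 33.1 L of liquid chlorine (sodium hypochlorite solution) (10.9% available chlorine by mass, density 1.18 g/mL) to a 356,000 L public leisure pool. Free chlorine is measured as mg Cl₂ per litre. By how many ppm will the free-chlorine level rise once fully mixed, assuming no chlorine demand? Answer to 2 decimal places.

Mass of solution: 33.1 L × 1000 mL/L × 1.18 g/mL = 39,060 g.
Available chlorine delivered: 39,060 g × 0.109 = 4257 g as Cl₂.
Concentration rise: 4257 g / 356,000 L = 11.96 mg/L = 11.96 ppm.

11.96 ppm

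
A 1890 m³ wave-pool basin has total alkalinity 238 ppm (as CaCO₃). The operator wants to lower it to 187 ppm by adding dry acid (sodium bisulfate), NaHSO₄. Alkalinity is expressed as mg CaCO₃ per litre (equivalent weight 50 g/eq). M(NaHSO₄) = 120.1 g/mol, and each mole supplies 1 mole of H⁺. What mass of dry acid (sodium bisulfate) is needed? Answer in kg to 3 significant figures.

Volume: 1890 m³ = 1,890,000 L.
Alkalinity to neutralize: (238 − 187) = 51 mg/L as CaCO₃ × 1,890,000 L = 96,390 g as CaCO₃.
Equivalents of H⁺ required: 96,390 ÷ 50 g/eq = 1928 eq = 1928 mol NaHSO₄.
Mass of NaHSO₄: 1928 × 120.1 = 231,500 g.

232 kg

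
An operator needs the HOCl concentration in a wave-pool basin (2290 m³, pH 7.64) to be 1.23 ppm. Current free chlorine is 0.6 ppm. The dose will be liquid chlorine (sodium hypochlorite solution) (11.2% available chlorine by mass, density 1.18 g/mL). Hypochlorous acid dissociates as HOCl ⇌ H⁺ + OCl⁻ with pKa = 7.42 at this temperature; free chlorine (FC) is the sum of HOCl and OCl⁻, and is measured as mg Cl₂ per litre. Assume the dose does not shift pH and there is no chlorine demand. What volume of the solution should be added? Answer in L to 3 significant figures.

46.3 L

Volume: 2290 m³ = 2,290,000 L.
[OCl⁻]/[HOCl] = 10^(pH − pKa) = 10^(7.64 − 7.42) = 1.66; fraction as HOCl = 1/(1 + 1.66) = 0.376.
Free chlorine required for 1.23 ppm HOCl: 1.23 / 0.376 = 3.271 ppm.
FC to add: 3.271 − 0.6 = 2.671 mg/L as Cl₂.
Cl₂ equivalent: 2.671 mg/L × 2,290,000 L = 6117 g.
Product at 11.2% available Cl: 6117 / 0.112 = 54,620 g.
Volume: 54,620 g ÷ 1.18 g/mL = 46,290 mL.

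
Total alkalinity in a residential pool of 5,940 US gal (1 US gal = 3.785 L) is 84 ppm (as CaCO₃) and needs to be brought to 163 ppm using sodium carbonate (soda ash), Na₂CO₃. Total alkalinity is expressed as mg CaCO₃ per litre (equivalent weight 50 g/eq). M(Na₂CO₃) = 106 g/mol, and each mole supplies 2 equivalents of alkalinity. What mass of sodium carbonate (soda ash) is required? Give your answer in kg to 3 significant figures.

1.88 kg

Volume: 5,940 US gal × 3.785 L/gal = 22,483 L.
Alkalinity to add: (163 − 84) = 79 mg/L as CaCO₃ × 22,483 L = 1776 g as CaCO₃.
Equivalents: 1776 g ÷ 50 g/eq = 35.52 eq.
Each mole of Na₂CO₃ supplies 2 eq, so 35.52 / 2 = 17.76 mol.
Mass: 17.76 mol × 106 g/mol = 1883 g.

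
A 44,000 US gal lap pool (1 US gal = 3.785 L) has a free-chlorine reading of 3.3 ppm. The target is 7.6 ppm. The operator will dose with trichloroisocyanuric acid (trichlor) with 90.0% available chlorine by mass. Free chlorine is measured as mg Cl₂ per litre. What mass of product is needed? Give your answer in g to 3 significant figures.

Volume: 44,000 US gal × 3.785 L/gal = 166,540 L.
Chlorine deficit: 7.6 − 3.3 = 4.3 ppm = 4.3 mg/L as Cl₂.
Cl₂ equivalent needed: 4.3 mg/L × 166,540 L = 716,100 mg = 716.1 g.
Product at 90.0% available chlorine: 716.1 / 0.9 = 795.7 g.

796 g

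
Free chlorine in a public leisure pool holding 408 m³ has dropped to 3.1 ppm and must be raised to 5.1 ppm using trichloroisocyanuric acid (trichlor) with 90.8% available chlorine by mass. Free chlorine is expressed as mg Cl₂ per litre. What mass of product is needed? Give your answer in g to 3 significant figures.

899 g

Volume: 408 m³ = 408,000 L.
Chlorine deficit: 5.1 − 3.1 = 2 ppm = 2 mg/L as Cl₂.
Cl₂ equivalent needed: 2 mg/L × 408,000 L = 816,000 mg = 816 g.
Product at 90.8% available chlorine: 816 / 0.908 = 898.7 g.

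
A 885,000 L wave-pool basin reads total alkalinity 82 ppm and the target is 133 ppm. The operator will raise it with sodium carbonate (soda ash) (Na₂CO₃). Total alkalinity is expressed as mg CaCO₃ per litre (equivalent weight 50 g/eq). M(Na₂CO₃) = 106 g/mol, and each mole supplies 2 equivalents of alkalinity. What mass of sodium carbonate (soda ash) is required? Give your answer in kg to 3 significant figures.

47.8 kg

Alkalinity to add: (133 − 82) = 51 mg/L as CaCO₃ × 885,000 L = 45,140 g as CaCO₃.
Equivalents: 45,140 g ÷ 50 g/eq = 902.7 eq.
Each mole of Na₂CO₃ supplies 2 eq, so 902.7 / 2 = 451.4 mol.
Mass: 451.4 mol × 106 g/mol = 47,840 g.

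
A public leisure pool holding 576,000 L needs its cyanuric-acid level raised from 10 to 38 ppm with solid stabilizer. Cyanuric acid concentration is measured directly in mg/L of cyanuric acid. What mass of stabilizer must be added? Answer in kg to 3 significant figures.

16.1 kg

CYA to add: (38 − 10) = 28 mg/L × 576,000 L = 16,130 g cyanuric acid.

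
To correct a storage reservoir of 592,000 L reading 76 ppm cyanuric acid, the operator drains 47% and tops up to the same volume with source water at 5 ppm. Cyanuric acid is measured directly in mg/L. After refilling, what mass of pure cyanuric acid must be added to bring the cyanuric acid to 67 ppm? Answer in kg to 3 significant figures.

After draining 47% and refilling: 76 × 0.53 + 5 × 0.47 = 42.63 ppm.
Deficit to target: 67 − 42.63 = 24.37 mg/L.
Mass: 24.37 mg/L × 592,000 L = 14,430 g cyanuric acid.

14.4 kg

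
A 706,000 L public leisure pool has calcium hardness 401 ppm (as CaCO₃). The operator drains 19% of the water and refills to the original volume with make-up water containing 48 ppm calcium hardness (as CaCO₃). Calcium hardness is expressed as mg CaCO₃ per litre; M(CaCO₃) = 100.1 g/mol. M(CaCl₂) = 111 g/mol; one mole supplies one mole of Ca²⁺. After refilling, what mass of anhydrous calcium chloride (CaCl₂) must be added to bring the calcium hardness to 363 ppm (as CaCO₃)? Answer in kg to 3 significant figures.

After draining 19% and refilling: 401 × 0.81 + 48 × 0.19 = 333.93 ppm.
Deficit to target: 363 − 333.93 = 29.07 mg/L.
As CaCO₃: 29.07 mg/L × 706,000 L = 20,520 g; ÷ 100.1 = 205 mol Ca²⁺.
Mass: 205 × 111 = 22,760 g.

22.8 kg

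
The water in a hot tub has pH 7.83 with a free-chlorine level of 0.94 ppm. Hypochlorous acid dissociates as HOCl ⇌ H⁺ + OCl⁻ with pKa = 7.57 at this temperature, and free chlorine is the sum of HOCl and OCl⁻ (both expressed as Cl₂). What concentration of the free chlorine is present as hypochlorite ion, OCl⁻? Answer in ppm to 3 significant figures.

0.607 ppm

[OCl⁻]/[HOCl] = 10^(pH − pKa) = 10^(7.83 − 7.57) = 10^0.26 = 1.82.
Fraction as HOCl = 1 / (1 + 1.82) = 0.3546.
OCl⁻ = (1 − 0.3546) × 0.94 ppm = 0.6066 ppm.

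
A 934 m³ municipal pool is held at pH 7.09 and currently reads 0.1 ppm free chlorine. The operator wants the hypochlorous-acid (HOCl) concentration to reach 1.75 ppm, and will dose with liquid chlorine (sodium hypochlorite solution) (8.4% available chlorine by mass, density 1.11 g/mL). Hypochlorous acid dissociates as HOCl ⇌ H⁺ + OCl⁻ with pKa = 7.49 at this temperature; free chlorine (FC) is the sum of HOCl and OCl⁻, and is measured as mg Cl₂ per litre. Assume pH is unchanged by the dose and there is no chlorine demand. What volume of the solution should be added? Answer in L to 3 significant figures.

Volume: 934 m³ = 934,000 L.
[OCl⁻]/[HOCl] = 10^(pH − pKa) = 10^(7.09 − 7.49) = 0.3981; fraction as HOCl = 1/(1 + 0.3981) = 0.7153.
Free chlorine required for 1.75 ppm HOCl: 1.75 / 0.7153 = 2.447 ppm.
FC to add: 2.447 − 0.1 = 2.347 mg/L as Cl₂.
Cl₂ equivalent: 2.347 mg/L × 934,000 L = 2192 g.
Product at 8.4% available Cl: 2192 / 0.084 = 26,090 g.
Volume: 26,090 g ÷ 1.11 g/mL = 23,510 mL.

23.5 L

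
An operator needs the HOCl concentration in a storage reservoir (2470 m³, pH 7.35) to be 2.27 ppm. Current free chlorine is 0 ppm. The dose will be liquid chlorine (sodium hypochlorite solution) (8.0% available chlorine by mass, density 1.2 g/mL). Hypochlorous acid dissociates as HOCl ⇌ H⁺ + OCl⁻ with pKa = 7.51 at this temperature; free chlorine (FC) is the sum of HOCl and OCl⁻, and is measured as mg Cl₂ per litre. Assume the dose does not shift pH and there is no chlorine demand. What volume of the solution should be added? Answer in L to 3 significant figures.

Volume: 2470 m³ = 2,470,000 L.
[OCl⁻]/[HOCl] = 10^(pH − pKa) = 10^(7.35 − 7.51) = 0.6918; fraction as HOCl = 1/(1 + 0.6918) = 0.5911.
Free chlorine required for 2.27 ppm HOCl: 2.27 / 0.5911 = 3.84 ppm.
FC to add: 3.84 − 0 = 3.84 mg/L as Cl₂.
Cl₂ equivalent: 3.84 mg/L × 2,470,000 L = 9486 g.
Product at 8.0% available Cl: 9486 / 0.08 = 118,600 g.
Volume: 118,600 g ÷ 1.2 g/mL = 98,810 mL.

98.8 L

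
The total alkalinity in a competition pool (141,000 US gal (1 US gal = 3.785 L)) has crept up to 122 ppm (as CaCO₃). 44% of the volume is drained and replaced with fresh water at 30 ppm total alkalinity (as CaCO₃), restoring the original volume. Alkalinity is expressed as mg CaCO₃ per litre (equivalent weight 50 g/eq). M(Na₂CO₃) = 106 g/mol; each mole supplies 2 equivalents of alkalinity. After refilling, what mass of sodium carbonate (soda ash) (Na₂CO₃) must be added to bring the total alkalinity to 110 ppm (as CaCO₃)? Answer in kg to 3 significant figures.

Volume: 141,000 US gal × 3.785 L/gal = 533,685 L.
After draining 44% and refilling: 122 × 0.56 + 30 × 0.44 = 81.52 ppm.
Deficit to target: 110 − 81.52 = 28.48 mg/L.
As CaCO₃: 28.48 mg/L × 533,685 L = 15,200 g; ÷ 50 g/eq ÷ 2 = 152 mol Na₂CO₃.
Mass: 152 × 106 = 16,110 g.

16.1 kg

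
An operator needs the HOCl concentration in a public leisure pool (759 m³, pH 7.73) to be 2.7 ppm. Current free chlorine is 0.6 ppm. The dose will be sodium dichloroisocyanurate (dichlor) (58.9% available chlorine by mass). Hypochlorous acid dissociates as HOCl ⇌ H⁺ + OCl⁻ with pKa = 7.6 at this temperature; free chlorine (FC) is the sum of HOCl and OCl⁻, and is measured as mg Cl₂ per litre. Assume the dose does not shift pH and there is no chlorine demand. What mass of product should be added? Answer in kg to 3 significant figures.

7.40 kg

Volume: 759 m³ = 759,000 L.
[OCl⁻]/[HOCl] = 10^(pH − pKa) = 10^(7.73 − 7.6) = 1.349; fraction as HOCl = 1/(1 + 1.349) = 0.4257.
Free chlorine required for 2.7 ppm HOCl: 2.7 / 0.4257 = 6.342 ppm.
FC to add: 6.342 − 0.6 = 5.742 mg/L as Cl₂.
Cl₂ equivalent: 5.742 mg/L × 759,000 L = 4358 g.
Product at 58.9% available Cl: 4358 / 0.589 = 7400 g.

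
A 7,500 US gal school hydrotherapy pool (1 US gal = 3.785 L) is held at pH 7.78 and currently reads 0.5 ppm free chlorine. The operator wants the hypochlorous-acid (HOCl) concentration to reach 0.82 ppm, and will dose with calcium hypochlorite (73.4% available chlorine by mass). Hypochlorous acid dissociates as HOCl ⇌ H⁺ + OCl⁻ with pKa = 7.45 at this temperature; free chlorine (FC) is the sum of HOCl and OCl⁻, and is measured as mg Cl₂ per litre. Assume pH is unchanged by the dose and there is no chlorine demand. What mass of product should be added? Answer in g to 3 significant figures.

Volume: 7,500 US gal × 3.785 L/gal = 28,388 L.
[OCl⁻]/[HOCl] = 10^(pH − pKa) = 10^(7.78 − 7.45) = 2.138; fraction as HOCl = 1/(1 + 2.138) = 0.3187.
Free chlorine required for 0.82 ppm HOCl: 0.82 / 0.3187 = 2.573 ppm.
FC to add: 2.573 − 0.5 = 2.073 mg/L as Cl₂.
Cl₂ equivalent: 2.073 mg/L × 28,388 L = 58.85 g.
Product at 73.4% available Cl: 58.85 / 0.734 = 80.18 g.

80.2 g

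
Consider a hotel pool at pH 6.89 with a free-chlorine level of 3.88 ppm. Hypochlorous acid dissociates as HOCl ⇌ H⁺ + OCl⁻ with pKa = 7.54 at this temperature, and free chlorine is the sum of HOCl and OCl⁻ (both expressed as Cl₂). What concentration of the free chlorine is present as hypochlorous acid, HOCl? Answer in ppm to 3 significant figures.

3.17 ppm

[OCl⁻]/[HOCl] = 10^(pH − pKa) = 10^(6.89 − 7.54) = 10^-0.65 = 0.2239.
Fraction as HOCl = 1 / (1 + 0.2239) = 0.8171.
HOCl = 0.8171 × 3.88 ppm = 3.17 ppm.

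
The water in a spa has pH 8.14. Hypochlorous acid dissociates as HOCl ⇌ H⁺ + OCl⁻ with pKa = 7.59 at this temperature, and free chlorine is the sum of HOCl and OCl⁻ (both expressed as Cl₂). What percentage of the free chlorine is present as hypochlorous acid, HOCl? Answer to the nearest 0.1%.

[OCl⁻]/[HOCl] = 10^(pH − pKa) = 10^(8.14 − 7.59) = 10^0.55 = 3.548.
Fraction as HOCl = 1 / (1 + 3.548) = 0.2199.

22.0%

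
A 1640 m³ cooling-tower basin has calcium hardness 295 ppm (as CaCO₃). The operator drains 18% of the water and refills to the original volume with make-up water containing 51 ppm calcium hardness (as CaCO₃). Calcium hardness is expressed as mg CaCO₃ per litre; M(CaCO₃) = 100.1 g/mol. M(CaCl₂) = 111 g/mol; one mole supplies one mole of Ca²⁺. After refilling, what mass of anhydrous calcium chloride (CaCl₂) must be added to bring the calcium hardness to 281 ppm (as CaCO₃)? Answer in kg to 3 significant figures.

Volume: 1640 m³ = 1,640,000 L.
After draining 18% and refilling: 295 × 0.82 + 51 × 0.18 = 251.08 ppm.
Deficit to target: 281 − 251.08 = 29.92 mg/L.
As CaCO₃: 29.92 mg/L × 1,640,000 L = 49,070 g; ÷ 100.1 = 490.2 mol Ca²⁺.
Mass: 490.2 × 111 = 54,410 g.

54.4 kg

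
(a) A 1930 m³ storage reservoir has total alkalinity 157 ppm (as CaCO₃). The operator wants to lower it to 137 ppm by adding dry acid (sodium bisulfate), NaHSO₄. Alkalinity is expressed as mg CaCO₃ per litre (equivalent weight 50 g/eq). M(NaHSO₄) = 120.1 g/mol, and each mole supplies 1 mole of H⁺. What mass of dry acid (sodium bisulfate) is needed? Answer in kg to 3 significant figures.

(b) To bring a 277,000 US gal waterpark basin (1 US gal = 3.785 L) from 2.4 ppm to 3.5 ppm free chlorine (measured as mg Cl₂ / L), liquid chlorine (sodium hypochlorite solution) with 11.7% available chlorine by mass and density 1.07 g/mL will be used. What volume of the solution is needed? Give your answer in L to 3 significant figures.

(a) Volume: 1930 m³ = 1,930,000 L.
(a) Alkalinity to neutralize: (157 − 137) = 20 mg/L as CaCO₃ × 1,930,000 L = 38,600 g as CaCO₃.
(a) Equivalents of H⁺ required: 38,600 ÷ 50 g/eq = 772 eq = 772 mol NaHSO₄.
(a) Mass of NaHSO₄: 772 × 120.1 = 92,720 g.

(b) Volume: 277,000 US gal × 3.785 L/gal = 1,048,445 L.
(b) Chlorine deficit: 3.5 − 2.4 = 1.1 ppm = 1.1 mg/L as Cl₂.
(b) Cl₂ equivalent needed: 1.1 mg/L × 1,048,445 L = 1,153,000 mg = 1153 g.
(b) Product at 11.7% available chlorine: 1153 / 0.117 = 9857 g.
(b) Volume at density 1.07 g/mL: 9857 g ÷ 1.07 g/mL = 9212 mL.

(a) 92.7 kg; (b) 9.21 L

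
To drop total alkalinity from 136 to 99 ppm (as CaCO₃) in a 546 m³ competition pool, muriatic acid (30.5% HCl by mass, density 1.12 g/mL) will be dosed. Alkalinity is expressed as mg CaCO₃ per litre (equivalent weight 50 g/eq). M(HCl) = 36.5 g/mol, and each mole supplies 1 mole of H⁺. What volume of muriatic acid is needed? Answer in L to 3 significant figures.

Volume: 546 m³ = 546,000 L.
Alkalinity to neutralize: (136 − 99) = 37 mg/L as CaCO₃ × 546,000 L = 20,200 g as CaCO₃.
Equivalents of H⁺ required: 20,200 ÷ 50 g/eq = 404 eq = 404 mol HCl.
Mass of HCl: 404 × 36.5 = 14,750 g.
Mass of 30.5% solution: 14,750 / 0.305 = 48,350 g.
Volume: 48,350 g ÷ 1.12 g/mL = 43,170 mL.

43.2 L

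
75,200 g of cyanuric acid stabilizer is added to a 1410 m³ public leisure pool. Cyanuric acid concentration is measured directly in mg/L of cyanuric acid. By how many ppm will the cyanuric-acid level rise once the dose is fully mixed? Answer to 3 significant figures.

53.3 ppm

Volume: 1410 m³ = 1,410,000 L.
Rise: 75,200 g / 1,410,000 L × 1000 = 53.33 mg/L.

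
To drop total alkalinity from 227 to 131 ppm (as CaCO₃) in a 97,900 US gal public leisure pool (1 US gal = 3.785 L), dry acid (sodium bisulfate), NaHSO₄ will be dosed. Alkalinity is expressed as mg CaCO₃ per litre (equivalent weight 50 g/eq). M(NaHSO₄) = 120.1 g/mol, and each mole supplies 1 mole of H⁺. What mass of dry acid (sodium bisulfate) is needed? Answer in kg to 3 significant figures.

85.4 kg

Volume: 97,900 US gal × 3.785 L/gal = 370,552 L.
Alkalinity to neutralize: (227 − 131) = 96 mg/L as CaCO₃ × 370,552 L = 35,570 g as CaCO₃.
Equivalents of H⁺ required: 35,570 ÷ 50 g/eq = 711.5 eq = 711.5 mol NaHSO₄.
Mass of NaHSO₄: 711.5 × 120.1 = 85,450 g.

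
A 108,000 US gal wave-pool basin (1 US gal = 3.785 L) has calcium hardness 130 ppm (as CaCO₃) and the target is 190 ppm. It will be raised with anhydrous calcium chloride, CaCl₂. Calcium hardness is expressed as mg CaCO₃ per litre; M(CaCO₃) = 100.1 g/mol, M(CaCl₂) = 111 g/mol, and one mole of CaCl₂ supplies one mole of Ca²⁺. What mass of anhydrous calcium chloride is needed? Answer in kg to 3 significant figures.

27.2 kg

Volume: 108,000 US gal × 3.785 L/gal = 408,780 L.
Hardness to add: (190 − 130) = 60 mg/L as CaCO₃ × 408,780 L = 24,530 g as CaCO₃.
Moles of Ca²⁺ (1 mol Ca²⁺ ≡ 1 mol CaCO₃): 24,530 / 100.1 g/mol = 245 mol.
Mass of CaCl₂: 245 × 111 = 27,200 g.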